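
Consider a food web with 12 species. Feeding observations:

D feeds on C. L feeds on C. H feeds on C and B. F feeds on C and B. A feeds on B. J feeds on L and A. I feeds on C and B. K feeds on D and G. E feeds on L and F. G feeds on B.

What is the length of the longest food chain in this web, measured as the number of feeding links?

One longest chain: C → F → E.
It has 3 species and 2 links.

2 links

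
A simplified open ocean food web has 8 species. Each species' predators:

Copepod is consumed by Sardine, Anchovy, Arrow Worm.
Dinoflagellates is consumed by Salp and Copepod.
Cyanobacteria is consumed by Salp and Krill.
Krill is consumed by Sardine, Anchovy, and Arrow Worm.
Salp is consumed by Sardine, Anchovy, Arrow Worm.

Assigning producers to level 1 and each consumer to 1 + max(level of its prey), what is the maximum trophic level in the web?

Producers (level 1): Dinoflagellates, Cyanobacteria.
Dinoflagellates → Copepod → Anchovy gives Anchovy level 3.
No species has a prey at level 3, so no species reaches level 4.

3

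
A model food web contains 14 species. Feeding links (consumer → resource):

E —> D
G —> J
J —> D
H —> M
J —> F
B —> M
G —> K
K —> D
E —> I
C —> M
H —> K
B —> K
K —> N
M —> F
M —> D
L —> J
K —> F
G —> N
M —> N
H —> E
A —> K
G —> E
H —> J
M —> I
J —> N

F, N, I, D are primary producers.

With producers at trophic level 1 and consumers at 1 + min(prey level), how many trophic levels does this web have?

3

Producers (level 1): F, N, I, D.
Following each consumer down to its lowest-level prey: F → M → H (levels 1 through 3).
All prey of H (M 2, K 2, E 2, J 2) are at level 2 or above, so H is at level 1 + 2 = 3.
Every consumer has at least one prey at level 2 or below, so none exceeds level 3.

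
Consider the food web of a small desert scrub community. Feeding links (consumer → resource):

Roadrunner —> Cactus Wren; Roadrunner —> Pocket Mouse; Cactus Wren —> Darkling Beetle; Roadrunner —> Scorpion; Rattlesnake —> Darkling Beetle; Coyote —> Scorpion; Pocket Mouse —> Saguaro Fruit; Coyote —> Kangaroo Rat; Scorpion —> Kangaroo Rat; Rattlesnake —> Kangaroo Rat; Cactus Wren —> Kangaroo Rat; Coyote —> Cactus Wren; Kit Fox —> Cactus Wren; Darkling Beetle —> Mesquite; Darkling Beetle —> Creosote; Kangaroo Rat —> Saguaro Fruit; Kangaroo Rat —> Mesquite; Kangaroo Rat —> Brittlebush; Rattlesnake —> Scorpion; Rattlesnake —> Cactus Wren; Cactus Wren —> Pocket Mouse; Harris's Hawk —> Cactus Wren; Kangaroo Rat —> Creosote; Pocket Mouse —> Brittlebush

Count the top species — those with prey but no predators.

5

Top species (has prey, but nothing eats it): Rattlesnake, Roadrunner, Coyote, Kit Fox, Harris's Hawk.
Count: 5.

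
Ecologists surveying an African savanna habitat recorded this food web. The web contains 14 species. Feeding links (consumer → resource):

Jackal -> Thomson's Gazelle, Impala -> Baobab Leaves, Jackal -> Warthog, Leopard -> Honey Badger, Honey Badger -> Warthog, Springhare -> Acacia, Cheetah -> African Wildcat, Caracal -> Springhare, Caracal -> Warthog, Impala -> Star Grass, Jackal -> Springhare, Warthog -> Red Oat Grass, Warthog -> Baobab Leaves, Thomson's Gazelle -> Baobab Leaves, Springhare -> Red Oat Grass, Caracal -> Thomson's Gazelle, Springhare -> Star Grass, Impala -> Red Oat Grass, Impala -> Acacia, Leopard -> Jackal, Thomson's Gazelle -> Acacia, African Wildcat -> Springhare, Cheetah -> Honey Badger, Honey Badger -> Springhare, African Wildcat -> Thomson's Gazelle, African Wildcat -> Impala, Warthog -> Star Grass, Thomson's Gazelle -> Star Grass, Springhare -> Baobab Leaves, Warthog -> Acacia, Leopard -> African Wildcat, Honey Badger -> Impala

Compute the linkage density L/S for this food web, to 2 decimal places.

There are L = 32 links among S = 14 species.
L/S = 32/14 = 2.2857 ≈ 2.29.

L/S = 2.29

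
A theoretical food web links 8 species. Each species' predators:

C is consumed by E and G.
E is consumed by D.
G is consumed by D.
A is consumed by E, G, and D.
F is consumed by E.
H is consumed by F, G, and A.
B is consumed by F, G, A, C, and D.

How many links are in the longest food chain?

3 links

One longest chain: B → A → G → D.
It has 4 species and 3 links.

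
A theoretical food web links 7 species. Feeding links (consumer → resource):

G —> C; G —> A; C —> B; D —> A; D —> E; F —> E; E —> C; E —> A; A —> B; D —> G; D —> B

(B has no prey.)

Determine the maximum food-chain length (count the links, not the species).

One longest chain: B → A → E → F.
It has 4 species and 3 links.

3 links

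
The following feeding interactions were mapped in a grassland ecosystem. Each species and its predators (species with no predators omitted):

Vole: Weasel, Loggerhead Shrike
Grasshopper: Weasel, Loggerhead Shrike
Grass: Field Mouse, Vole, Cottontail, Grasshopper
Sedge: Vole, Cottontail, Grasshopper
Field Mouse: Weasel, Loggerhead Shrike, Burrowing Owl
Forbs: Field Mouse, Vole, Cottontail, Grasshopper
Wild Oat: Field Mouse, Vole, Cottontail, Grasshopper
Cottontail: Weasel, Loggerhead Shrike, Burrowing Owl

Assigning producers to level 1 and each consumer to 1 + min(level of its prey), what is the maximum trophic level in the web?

Producers (level 1): Sedge, Forbs, Grass, Wild Oat.
Following each consumer down to its lowest-level prey: Forbs → Field Mouse → Loggerhead Shrike (levels 1 through 3).
All prey of Loggerhead Shrike (Field Mouse 2, Vole 2, Cottontail 2, Grasshopper 2) are at level 2 or above, so Loggerhead Shrike is at level 1 + 2 = 3.
Every consumer has at least one prey at level 2 or below, so none exceeds level 3.

3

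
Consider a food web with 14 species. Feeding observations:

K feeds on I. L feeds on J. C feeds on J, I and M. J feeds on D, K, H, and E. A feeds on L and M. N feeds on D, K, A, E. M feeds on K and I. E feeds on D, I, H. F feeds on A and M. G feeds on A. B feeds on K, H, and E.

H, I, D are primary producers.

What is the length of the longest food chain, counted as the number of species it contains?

6 species

One longest chain: H → E → J → L → A → F.
It has 6 species and 5 links.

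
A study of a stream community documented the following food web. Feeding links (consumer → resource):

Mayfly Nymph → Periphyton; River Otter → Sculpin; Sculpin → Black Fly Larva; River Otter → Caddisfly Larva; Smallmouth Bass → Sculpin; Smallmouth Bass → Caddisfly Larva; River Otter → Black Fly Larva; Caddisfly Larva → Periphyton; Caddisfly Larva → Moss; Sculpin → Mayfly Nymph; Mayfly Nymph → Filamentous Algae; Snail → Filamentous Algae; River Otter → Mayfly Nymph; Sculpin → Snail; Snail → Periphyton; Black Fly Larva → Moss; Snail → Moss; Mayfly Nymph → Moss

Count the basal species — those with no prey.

3

Basal species (no prey listed): Moss, Filamentous Algae, Periphyton.
Count: 3.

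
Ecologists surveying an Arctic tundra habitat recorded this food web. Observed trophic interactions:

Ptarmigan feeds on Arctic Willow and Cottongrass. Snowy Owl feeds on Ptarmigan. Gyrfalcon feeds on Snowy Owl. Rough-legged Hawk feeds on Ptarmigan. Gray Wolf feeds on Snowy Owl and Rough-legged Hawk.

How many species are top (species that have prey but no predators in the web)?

2

Top species (has prey, but nothing eats it): Gyrfalcon, Gray Wolf.
Count: 2.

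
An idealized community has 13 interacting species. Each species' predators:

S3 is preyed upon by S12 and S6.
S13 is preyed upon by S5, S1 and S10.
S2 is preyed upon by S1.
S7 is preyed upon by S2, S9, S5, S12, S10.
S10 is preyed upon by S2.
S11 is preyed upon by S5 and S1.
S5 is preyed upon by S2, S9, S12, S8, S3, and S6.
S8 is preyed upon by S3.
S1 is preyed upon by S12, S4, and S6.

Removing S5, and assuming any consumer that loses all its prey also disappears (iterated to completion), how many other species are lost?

Remove S5.
Round 1: S8 (all prey gone) → extinct.
Round 2: S3 (all prey gone) → extinct.
No further losses. Total secondary extinctions: 2.

2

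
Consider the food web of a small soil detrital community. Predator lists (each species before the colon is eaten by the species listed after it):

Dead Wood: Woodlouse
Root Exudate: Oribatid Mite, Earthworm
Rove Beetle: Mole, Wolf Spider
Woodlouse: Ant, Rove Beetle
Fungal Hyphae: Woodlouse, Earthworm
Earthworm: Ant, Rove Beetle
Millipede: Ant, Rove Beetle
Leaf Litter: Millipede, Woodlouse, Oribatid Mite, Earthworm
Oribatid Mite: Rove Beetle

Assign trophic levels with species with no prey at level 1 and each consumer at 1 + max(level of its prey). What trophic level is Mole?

Leaf Litter has no prey (basal) → level 1.
Millipede eats Leaf Litter → level 2.
Rove Beetle eats Millipede (level 2); other prey at levels: Woodlouse 2, Oribatid Mite 2, Earthworm 2 → level 3.
Mole eats Rove Beetle → level 4.

Trophic level 4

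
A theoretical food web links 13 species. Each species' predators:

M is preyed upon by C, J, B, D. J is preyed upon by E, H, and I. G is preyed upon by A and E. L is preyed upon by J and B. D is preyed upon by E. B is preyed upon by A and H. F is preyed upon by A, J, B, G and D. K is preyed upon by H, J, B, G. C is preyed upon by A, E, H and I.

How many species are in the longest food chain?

3 species

One longest chain: K → J → I.
It has 3 species and 2 links.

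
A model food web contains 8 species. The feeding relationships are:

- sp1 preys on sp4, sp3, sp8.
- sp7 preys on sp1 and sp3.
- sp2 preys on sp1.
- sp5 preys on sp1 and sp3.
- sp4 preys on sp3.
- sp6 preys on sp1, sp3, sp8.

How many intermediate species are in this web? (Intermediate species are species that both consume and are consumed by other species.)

2

Intermediate species (has both prey and predators): sp4, sp1.
Count: 2.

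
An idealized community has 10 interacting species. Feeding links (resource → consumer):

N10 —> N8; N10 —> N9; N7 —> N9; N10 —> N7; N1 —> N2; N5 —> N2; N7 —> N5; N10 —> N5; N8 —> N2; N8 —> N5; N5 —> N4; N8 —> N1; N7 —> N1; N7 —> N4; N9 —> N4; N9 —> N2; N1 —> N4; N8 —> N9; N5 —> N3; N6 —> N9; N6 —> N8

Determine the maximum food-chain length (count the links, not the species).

3 links

One longest chain: N6 → N8 → N9 → N2.
It has 4 species and 3 links.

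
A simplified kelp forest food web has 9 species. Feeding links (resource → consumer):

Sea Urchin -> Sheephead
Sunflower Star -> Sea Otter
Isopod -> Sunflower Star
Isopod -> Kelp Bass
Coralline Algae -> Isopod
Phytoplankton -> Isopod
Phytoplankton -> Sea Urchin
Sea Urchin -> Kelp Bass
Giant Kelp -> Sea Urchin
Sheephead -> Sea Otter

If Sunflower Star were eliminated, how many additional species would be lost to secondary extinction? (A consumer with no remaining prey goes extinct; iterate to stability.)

Remove Sunflower Star.
Every predator of it retains at least one other prey: Sea Otter still has Sheephead.
No consumer loses all prey, so no secondary extinctions occur.

0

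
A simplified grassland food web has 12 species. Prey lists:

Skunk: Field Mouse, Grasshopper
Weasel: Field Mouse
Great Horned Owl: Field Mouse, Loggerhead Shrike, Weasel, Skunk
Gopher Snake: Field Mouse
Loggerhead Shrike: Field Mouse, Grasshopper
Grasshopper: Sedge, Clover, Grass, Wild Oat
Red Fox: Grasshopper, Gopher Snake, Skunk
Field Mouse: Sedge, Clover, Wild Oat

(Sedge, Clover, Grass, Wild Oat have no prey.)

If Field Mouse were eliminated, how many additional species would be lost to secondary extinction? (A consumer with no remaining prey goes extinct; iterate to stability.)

Remove Field Mouse.
Round 1: Weasel (all prey gone), Gopher Snake (all prey gone) → extinct.
No further losses. Total secondary extinctions: 2.

2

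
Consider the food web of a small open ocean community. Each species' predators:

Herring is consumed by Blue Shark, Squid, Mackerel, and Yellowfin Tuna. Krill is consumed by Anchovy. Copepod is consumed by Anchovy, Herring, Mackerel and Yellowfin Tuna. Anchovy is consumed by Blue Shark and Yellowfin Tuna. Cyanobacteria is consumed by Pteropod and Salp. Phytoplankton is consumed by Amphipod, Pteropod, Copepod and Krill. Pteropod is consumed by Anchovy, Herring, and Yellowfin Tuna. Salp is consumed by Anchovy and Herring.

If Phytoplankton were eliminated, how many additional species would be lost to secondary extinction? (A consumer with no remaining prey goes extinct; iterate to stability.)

3

Remove Phytoplankton.
Round 1: Krill (all prey gone), Amphipod (all prey gone), Copepod (all prey gone) → extinct.
No further losses. Total secondary extinctions: 3.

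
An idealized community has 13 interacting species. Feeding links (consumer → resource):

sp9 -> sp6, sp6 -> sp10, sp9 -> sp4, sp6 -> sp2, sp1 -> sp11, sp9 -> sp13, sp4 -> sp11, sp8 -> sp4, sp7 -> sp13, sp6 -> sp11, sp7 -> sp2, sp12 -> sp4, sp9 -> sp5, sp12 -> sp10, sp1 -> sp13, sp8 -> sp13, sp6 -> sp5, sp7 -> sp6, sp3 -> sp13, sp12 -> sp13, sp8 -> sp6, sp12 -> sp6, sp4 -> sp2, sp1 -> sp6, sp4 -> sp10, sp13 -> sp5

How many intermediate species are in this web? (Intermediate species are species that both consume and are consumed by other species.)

Intermediate species (has both prey and predators): sp4, sp6, sp13.
Count: 3.

3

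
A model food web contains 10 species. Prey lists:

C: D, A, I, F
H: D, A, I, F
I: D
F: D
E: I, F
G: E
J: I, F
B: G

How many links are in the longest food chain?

One longest chain: D → I → E → G → B.
It has 5 species and 4 links.

4 links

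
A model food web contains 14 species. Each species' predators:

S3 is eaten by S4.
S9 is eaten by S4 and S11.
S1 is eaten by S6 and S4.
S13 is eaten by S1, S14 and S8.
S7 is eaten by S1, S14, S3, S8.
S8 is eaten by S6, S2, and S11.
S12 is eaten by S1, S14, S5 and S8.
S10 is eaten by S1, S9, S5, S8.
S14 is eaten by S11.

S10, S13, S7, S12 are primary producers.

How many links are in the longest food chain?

One longest chain: S10 → S8 → S6.
It has 3 species and 2 links.

2 links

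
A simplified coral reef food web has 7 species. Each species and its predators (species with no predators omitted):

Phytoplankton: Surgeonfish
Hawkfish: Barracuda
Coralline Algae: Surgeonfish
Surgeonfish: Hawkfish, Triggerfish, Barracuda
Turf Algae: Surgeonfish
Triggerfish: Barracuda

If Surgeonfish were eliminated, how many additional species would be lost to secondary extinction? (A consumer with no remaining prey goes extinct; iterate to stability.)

3

Remove Surgeonfish.
Round 1: Hawkfish (all prey gone), Triggerfish (all prey gone) → extinct.
Round 2: Barracuda (all prey gone) → extinct.
No further losses. Total secondary extinctions: 3.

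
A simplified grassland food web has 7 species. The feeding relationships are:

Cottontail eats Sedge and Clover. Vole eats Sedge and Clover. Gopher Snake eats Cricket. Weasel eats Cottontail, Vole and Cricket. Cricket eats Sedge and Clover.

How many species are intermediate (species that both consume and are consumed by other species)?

3

Intermediate species (has both prey and predators): Cottontail, Cricket, Vole.
Count: 3.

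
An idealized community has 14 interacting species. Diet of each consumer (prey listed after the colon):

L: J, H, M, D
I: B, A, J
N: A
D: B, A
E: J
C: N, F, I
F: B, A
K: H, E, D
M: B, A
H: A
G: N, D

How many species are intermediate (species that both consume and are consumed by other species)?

Intermediate species (has both prey and predators): N, H, E, M, F, D, I.
Count: 7.

7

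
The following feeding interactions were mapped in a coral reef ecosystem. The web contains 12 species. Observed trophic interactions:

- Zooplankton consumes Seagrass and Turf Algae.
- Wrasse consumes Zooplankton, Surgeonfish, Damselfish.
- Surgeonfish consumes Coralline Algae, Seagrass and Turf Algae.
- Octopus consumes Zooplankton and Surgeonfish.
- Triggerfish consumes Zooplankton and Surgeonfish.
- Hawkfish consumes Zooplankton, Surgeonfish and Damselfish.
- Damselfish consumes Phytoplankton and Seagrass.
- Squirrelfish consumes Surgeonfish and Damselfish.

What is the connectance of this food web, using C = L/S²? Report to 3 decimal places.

C = 0.132

The web has S = 12 species and L = 19 feeding links.
C = L / S² = 19 / 144 = 0.1319 ≈ 0.132.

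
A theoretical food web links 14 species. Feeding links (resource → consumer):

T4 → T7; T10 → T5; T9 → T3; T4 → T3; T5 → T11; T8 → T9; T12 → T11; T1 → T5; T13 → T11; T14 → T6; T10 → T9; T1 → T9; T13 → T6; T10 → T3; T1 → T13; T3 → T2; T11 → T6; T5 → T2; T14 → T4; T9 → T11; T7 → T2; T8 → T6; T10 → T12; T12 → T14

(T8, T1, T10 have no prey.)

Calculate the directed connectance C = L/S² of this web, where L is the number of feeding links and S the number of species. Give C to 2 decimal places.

The web has S = 14 species and L = 24 feeding links.
C = L / S² = 24 / 196 = 0.1224 ≈ 0.12.

C = 0.12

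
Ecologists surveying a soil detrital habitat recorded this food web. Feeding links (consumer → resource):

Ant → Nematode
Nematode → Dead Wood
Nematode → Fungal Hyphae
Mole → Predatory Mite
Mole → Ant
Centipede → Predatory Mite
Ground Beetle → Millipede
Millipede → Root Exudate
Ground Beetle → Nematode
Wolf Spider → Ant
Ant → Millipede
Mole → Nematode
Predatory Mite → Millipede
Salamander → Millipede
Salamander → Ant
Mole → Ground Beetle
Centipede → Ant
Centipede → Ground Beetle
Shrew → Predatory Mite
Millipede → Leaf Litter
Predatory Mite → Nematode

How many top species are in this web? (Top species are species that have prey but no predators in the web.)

Top species (has prey, but nothing eats it): Centipede, Shrew, Salamander, Mole, Wolf Spider.
Count: 5.

5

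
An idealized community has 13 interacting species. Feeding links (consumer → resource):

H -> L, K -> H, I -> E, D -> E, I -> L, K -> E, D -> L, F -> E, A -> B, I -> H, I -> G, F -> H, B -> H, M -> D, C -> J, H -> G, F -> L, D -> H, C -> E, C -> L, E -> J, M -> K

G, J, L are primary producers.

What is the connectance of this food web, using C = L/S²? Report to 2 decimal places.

C = 0.13

The web has S = 13 species and L = 22 feeding links.
C = L / S² = 22 / 169 = 0.1302 ≈ 0.13.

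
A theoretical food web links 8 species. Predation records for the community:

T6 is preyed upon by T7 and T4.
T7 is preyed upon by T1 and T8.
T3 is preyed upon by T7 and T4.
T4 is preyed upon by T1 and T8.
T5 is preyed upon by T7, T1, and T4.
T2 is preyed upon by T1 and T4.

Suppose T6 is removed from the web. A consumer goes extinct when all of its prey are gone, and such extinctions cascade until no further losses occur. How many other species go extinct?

0

Remove T6.
Every predator of it retains at least one other prey: T7 still has T5, T3; T4 still has T5, T3, T2.
No consumer loses all prey, so no secondary extinctions occur.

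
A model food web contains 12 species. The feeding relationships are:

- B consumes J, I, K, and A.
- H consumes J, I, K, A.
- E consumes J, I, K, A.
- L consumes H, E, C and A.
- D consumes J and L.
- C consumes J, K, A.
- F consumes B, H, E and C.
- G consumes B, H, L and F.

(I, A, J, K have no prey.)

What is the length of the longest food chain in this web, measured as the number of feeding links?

One longest chain: A → C → L → G.
It has 4 species and 3 links.

3 links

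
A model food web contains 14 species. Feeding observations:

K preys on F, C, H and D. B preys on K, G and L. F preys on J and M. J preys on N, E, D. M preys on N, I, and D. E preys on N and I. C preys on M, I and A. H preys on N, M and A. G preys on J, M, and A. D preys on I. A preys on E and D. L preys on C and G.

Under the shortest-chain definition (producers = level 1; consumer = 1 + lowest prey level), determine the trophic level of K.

I is a producer → level 1.
C eats I → level 2.
K eats C → level 3.
No prey of K is below level 2, so 3 is the minimum.

Trophic level 3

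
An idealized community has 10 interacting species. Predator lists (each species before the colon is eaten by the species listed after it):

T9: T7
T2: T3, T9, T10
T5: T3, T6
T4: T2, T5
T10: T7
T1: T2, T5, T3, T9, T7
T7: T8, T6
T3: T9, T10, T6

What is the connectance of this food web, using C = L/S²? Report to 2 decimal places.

The web has S = 10 species and L = 19 feeding links.
C = L / S² = 19 / 100 = 0.1900 ≈ 0.19.

C = 0.19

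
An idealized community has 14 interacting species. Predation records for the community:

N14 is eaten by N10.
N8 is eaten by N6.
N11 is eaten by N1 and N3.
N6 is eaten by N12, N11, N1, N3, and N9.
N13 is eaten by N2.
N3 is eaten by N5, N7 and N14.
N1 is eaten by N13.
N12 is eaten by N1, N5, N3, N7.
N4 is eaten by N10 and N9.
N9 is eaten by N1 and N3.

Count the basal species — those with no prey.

Basal species (no prey listed): N8, N4.
Count: 2.

2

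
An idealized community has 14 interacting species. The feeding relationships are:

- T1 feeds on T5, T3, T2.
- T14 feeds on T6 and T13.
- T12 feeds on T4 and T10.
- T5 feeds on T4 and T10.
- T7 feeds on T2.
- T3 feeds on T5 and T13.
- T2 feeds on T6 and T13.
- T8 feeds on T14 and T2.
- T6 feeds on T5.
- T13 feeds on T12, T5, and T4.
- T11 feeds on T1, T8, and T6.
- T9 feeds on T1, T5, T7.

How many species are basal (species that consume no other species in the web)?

2

Basal species (no prey listed): T4, T10.
Count: 2.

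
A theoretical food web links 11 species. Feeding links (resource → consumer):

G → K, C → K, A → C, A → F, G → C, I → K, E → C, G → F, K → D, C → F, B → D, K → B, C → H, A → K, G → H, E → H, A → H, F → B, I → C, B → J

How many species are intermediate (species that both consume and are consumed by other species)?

4

Intermediate species (has both prey and predators): C, F, K, B.
Count: 4.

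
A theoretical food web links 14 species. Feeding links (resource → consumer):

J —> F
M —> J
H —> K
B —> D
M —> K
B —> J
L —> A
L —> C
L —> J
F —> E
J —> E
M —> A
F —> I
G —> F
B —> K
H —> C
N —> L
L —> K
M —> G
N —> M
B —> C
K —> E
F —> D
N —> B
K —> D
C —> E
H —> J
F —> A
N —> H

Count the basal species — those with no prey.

Basal species (no prey listed): N.
Count: 1.

1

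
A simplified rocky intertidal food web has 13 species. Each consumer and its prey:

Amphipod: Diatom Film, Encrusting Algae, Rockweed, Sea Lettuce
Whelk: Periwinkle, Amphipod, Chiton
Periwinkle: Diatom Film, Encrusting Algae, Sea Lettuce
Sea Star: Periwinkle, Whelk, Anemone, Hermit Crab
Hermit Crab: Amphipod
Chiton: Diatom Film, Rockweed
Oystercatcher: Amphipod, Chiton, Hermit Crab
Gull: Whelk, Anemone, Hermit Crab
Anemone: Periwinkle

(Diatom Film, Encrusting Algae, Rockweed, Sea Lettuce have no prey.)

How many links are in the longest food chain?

One longest chain: Diatom Film → Periwinkle → Anemone → Sea Star.
It has 4 species and 3 links.

3 links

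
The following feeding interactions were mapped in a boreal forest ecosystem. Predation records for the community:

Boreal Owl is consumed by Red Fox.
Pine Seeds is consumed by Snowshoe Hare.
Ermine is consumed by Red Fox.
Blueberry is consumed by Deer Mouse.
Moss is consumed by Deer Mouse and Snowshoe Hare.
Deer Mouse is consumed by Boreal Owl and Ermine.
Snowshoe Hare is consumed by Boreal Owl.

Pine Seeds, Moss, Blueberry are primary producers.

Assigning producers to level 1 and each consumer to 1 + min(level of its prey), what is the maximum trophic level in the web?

4

Producers (level 1): Pine Seeds, Moss, Blueberry.
Following each consumer down to its lowest-level prey: Moss → Deer Mouse → Ermine → Red Fox (levels 1 through 4).
All prey of Red Fox (Ermine 3, Boreal Owl 3) are at level 3 or above, so Red Fox is at level 1 + 3 = 4.
Every consumer has at least one prey at level 3 or below, so none exceeds level 4.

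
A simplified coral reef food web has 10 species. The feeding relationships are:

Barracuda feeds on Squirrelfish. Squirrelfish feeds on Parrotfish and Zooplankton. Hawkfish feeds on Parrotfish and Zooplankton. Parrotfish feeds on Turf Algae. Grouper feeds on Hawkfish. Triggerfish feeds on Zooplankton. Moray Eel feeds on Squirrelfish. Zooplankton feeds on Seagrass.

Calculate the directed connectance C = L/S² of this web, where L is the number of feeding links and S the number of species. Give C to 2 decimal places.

The web has S = 10 species and L = 10 feeding links.
C = L / S² = 10 / 100 = 0.1000 ≈ 0.10.

C = 0.10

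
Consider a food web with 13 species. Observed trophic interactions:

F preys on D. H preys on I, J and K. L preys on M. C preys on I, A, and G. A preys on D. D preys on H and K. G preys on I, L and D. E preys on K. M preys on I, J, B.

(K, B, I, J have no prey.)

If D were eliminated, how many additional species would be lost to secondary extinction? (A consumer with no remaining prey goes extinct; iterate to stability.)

2

Remove D.
Round 1: A (all prey gone), F (all prey gone) → extinct.
No further losses. Total secondary extinctions: 2.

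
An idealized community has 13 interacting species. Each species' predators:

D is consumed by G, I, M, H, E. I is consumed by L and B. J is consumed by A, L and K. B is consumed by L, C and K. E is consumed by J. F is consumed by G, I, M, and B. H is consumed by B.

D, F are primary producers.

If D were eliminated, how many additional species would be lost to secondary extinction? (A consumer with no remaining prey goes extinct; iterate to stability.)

Remove D.
Round 1: H (all prey gone), E (all prey gone) → extinct.
Round 2: J (all prey gone) → extinct.
Round 3: A (all prey gone) → extinct.
No further losses. Total secondary extinctions: 4.

4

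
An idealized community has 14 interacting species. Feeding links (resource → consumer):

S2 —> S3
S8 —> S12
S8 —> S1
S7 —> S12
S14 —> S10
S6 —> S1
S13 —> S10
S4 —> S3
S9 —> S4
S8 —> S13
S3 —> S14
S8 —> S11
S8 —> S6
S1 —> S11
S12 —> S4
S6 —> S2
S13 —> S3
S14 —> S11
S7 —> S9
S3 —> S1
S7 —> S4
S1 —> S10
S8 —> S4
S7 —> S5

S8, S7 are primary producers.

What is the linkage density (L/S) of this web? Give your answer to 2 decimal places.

L/S = 1.71

There are L = 24 links among S = 14 species.
L/S = 24/14 = 1.7143 ≈ 1.71.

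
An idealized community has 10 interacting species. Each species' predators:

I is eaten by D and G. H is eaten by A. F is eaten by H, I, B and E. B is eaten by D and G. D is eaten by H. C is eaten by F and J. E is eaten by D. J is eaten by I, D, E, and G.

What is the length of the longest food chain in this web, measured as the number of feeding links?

5 links

One longest chain: C → F → B → D → H → A.
It has 6 species and 5 links.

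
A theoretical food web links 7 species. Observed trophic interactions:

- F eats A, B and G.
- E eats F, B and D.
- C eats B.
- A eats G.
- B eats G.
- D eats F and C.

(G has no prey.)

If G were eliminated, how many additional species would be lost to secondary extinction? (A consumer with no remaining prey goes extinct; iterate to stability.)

Remove G.
Round 1: B (all prey gone), A (all prey gone) → extinct.
Round 2: F (all prey gone), C (all prey gone) → extinct.
Round 3: D (all prey gone) → extinct.
Round 4: E (all prey gone) → extinct.
No further losses. Total secondary extinctions: 6.

6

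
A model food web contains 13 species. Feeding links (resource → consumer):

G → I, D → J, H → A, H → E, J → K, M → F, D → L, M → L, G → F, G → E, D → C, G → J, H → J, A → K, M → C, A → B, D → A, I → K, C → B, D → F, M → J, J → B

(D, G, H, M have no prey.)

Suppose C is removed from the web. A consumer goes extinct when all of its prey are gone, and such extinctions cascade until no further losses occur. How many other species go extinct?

0

Remove C.
Every predator of it retains at least one other prey: B still has J, A.
No consumer loses all prey, so no secondary extinctions occur.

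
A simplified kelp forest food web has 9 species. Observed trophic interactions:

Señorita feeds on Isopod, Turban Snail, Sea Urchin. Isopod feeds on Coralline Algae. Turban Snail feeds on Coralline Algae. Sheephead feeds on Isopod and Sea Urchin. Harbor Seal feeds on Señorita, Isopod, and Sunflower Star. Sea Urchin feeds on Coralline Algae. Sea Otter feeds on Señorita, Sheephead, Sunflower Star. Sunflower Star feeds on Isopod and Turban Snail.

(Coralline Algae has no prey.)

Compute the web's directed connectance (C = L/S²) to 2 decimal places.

C = 0.20

The web has S = 9 species and L = 16 feeding links.
C = L / S² = 16 / 81 = 0.1975 ≈ 0.20.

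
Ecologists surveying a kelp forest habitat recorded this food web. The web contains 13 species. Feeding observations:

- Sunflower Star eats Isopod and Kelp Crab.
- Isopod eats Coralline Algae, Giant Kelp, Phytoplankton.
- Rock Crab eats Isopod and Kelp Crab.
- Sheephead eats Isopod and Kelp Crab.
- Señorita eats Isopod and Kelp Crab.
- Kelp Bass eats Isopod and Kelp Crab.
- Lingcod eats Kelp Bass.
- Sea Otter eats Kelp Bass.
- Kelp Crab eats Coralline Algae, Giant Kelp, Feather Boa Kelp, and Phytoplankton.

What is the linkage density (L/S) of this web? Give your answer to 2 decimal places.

L/S = 1.46

There are L = 19 links among S = 13 species.
L/S = 19/13 = 1.4615 ≈ 1.46.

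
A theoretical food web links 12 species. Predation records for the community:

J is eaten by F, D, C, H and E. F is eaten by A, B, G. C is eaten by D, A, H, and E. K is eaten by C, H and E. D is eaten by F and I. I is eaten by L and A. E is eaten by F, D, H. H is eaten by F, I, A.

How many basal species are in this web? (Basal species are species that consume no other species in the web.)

2

Basal species (no prey listed): J, K.
Count: 2.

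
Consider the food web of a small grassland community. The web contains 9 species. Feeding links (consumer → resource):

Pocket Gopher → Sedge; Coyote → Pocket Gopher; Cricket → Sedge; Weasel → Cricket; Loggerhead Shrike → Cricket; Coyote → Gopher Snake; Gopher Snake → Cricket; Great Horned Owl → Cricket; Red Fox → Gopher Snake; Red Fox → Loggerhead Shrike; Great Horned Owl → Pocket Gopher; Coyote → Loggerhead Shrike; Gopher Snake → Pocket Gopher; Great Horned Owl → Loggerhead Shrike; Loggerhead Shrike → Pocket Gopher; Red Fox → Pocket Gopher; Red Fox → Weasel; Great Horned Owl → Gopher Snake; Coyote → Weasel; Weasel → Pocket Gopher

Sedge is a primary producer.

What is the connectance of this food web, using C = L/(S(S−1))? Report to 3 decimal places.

C = 0.278

The web has S = 9 species and L = 20 feeding links.
C = L / (S(S−1)) = 20 / 72 = 0.2778 ≈ 0.278.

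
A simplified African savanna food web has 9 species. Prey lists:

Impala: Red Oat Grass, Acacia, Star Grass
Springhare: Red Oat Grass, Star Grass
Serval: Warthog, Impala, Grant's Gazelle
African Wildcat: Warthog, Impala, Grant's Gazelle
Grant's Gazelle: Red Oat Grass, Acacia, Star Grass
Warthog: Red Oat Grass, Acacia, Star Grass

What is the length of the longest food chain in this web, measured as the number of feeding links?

One longest chain: Red Oat Grass → Warthog → African Wildcat.
It has 3 species and 2 links.

2 links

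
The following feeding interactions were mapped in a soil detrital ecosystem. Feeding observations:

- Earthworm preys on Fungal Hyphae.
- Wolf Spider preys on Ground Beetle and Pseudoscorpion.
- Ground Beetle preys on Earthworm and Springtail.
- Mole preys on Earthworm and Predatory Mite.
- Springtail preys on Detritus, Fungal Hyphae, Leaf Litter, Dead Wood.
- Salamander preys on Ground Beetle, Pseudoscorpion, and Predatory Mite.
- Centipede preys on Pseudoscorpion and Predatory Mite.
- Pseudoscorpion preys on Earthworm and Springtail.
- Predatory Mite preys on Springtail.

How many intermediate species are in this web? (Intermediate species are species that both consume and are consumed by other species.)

5

Intermediate species (has both prey and predators): Springtail, Earthworm, Pseudoscorpion, Predatory Mite, Ground Beetle.
Count: 5.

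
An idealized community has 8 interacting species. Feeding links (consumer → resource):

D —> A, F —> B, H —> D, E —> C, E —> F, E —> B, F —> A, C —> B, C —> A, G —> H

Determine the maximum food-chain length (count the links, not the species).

One longest chain: A → D → H → G.
It has 4 species and 3 links.

3 links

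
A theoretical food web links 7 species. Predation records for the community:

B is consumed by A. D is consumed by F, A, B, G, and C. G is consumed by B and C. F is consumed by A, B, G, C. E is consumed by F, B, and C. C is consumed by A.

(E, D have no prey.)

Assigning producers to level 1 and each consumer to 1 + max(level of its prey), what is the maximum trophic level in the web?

Producers (level 1): E, D.
E → F → G → B → A gives A level 5.
No species has a prey at level 5, so no species reaches level 6.

5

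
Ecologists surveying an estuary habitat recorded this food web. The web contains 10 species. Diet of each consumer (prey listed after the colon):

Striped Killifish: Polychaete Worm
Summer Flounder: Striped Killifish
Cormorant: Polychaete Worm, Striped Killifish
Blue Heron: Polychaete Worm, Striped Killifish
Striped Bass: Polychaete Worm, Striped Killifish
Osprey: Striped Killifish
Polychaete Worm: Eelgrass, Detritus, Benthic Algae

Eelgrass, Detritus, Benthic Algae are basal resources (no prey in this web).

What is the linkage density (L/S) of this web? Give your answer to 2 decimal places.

There are L = 12 links among S = 10 species.
L/S = 12/10 = 1.2000 ≈ 1.20.

L/S = 1.20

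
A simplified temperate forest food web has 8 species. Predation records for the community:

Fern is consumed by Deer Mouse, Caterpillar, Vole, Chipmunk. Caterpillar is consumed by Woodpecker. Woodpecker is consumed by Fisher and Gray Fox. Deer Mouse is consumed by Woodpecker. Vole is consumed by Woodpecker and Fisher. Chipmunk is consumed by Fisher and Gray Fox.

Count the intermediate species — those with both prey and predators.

5

Intermediate species (has both prey and predators): Chipmunk, Deer Mouse, Caterpillar, Vole, Woodpecker.
Count: 5.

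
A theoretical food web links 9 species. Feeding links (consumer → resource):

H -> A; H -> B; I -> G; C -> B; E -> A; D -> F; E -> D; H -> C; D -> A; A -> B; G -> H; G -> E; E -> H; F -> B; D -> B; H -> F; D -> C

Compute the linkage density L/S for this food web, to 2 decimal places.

L/S = 1.89

There are L = 17 links among S = 9 species.
L/S = 17/9 = 1.8889 ≈ 1.89.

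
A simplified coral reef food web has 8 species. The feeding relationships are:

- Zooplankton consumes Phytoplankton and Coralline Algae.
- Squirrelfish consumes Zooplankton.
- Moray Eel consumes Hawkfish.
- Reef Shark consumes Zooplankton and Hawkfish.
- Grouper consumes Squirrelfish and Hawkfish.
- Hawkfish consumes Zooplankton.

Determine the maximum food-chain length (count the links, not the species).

3 links

One longest chain: Phytoplankton → Zooplankton → Hawkfish → Reef Shark.
It has 4 species and 3 links.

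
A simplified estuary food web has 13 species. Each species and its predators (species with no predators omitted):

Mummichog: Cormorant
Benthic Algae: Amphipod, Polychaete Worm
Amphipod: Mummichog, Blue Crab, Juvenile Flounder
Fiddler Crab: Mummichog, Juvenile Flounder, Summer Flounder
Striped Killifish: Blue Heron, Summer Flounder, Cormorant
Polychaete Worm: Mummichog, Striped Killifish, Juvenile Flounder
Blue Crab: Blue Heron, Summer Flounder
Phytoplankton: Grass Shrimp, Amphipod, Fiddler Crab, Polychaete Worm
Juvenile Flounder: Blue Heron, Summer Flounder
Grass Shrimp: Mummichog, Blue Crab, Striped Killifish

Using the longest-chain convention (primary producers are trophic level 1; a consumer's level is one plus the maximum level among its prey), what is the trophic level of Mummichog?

Phytoplankton is a producer → level 1.
Grass Shrimp eats Phytoplankton → level 2.
Mummichog eats Grass Shrimp (level 2); other prey at levels: Amphipod 2, Fiddler Crab 2, Polychaete Worm 2 → level 3.

Trophic level 3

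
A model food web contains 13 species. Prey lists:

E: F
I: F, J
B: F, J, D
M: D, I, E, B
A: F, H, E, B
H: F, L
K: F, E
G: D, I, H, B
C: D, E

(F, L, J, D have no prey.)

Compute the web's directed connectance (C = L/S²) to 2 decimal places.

C = 0.14

The web has S = 13 species and L = 24 feeding links.
C = L / S² = 24 / 169 = 0.1420 ≈ 0.14.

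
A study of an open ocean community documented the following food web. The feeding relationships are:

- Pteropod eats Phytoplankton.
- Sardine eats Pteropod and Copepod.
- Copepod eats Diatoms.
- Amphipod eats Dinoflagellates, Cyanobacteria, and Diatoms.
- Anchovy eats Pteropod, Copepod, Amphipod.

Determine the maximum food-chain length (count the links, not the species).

One longest chain: Phytoplankton → Pteropod → Anchovy.
It has 3 species and 2 links.

2 links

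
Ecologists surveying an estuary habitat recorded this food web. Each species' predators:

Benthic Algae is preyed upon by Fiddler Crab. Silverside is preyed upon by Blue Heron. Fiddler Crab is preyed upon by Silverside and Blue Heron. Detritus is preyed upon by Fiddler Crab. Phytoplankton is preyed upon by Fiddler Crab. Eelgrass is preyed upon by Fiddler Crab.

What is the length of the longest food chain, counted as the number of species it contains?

One longest chain: Detritus → Fiddler Crab → Silverside → Blue Heron.
It has 4 species and 3 links.

4 species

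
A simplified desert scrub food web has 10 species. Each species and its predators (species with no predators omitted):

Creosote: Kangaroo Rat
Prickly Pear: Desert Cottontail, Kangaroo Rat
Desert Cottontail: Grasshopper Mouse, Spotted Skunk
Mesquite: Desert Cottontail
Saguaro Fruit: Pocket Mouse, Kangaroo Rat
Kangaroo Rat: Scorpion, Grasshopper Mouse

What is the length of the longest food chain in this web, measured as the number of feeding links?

One longest chain: Creosote → Kangaroo Rat → Scorpion.
It has 3 species and 2 links.

2 links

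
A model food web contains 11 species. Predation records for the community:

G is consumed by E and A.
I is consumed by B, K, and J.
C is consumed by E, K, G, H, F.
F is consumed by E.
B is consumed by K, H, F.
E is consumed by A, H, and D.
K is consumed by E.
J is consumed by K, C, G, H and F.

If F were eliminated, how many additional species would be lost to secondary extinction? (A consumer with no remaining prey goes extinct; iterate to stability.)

0

Remove F.
Every predator of it retains at least one other prey: E still has C, G, K.
No consumer loses all prey, so no secondary extinctions occur.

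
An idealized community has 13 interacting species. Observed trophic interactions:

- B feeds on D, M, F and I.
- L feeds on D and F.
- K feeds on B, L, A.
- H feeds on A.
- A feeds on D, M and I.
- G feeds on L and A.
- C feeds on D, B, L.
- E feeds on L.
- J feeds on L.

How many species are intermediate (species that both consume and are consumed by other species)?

Intermediate species (has both prey and predators): A, B, L.
Count: 3.

3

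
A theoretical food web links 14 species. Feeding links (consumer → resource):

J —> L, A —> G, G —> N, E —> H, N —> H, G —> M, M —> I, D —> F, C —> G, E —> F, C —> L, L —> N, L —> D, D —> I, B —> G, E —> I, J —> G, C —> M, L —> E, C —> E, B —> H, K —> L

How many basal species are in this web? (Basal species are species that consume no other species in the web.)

3

Basal species (no prey listed): F, I, H.
Count: 3.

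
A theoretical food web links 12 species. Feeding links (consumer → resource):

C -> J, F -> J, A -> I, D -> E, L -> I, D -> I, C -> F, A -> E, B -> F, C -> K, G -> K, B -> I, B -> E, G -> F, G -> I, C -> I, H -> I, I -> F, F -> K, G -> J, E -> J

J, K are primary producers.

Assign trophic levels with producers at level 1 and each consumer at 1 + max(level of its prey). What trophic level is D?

Trophic level 4

J is a producer → level 1.
F eats J (level 1); other prey at levels: K 1 → level 2.
I eats F → level 3.
D eats I (level 3); other prey at levels: E 2 → level 4.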